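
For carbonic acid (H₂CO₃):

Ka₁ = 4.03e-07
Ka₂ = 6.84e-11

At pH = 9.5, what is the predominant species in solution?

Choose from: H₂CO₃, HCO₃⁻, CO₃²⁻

pKa₁ = 6.39, pKa₂ = 10.16. For a polyprotic acid the predominant species crosses at each pKa: below pKa_n the protonated form dominates, above it the deprotonated form does. At pH = 9.5, the predominant species is HCO₃⁻.

HCO₃⁻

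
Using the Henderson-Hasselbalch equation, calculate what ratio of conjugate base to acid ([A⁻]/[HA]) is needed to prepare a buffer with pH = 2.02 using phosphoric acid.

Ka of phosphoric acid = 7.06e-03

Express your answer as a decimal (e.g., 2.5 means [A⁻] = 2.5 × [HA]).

pKa = -log(7.06e-03) = 2.1512. pH = pKa + log([A⁻]/[HA]), so log([A⁻]/[HA]) = pH − pKa = 2.02 − 2.1512 = -0.1312. [A⁻]/[HA] = 10^(-0.1312) = 0.739

[A⁻]/[HA] = 0.739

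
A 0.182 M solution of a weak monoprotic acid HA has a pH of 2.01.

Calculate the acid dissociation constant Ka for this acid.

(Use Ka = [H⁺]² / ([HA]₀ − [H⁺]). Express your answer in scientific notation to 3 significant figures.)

[H⁺] = 10^(−pH) = 10^(−2.01) = 9.772e-03 M. For HA ⇌ H⁺ + A⁻, Ka = [H⁺][A⁻]/[HA] = [H⁺]² / ([HA]₀ − [H⁺]) = (9.772e-03)² / (0.182 − 9.772e-03) = 5.54e-04.

K_a = 5.54e-04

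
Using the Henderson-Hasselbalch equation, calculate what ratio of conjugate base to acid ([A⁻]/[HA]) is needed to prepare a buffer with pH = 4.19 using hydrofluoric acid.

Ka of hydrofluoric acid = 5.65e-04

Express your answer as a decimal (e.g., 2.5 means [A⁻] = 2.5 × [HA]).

pKa = -log(5.65e-04) = 3.2480. pH = pKa + log([A⁻]/[HA]), so log([A⁻]/[HA]) = pH − pKa = 4.19 − 3.2480 = 0.9420. [A⁻]/[HA] = 10^(0.9420) = 8.75

[A⁻]/[HA] = 8.75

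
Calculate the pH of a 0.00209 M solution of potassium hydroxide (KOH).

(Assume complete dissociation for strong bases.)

[OH⁻] = 0.00209 M for strong base. pOH = -log[OH⁻] = 2.68, pH = 14 - pOH

pH = 11.32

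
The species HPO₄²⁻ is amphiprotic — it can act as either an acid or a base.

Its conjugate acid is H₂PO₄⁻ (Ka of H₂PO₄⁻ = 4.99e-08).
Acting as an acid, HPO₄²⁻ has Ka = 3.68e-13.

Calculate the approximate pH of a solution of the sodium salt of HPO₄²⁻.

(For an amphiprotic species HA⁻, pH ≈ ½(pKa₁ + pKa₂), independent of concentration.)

pKa₁ = -log(4.99e-08) = 7.30; pKa₂ = -log(3.68e-13) = 12.43. For an amphiprotic species, pH ≈ ½(pKa₁ + pKa₂) = ½(7.30 + 12.43) = 9.87.

pH = 9.87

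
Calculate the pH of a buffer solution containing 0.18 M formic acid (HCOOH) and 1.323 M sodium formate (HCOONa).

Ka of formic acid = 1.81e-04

pKa = -log(1.81e-04) = 3.74. pH = pKa + log([A⁻]/[HA]) = 3.74 + log(1.323/0.18)

pH = 4.61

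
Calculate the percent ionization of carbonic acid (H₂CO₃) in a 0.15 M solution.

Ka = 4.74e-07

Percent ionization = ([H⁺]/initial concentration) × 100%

Using Ka equilibrium: x² + Ka×x - Ka×C = 0. Solving: [H⁺] = 2.6641e-04. Percent = (2.6641e-04/0.15) × 100

Percent ionization = 0.178%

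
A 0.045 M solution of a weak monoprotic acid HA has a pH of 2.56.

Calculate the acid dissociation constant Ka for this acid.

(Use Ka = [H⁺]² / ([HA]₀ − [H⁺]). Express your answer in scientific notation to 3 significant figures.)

[H⁺] = 10^(−pH) = 10^(−2.56) = 2.754e-03 M. For HA ⇌ H⁺ + A⁻, Ka = [H⁺][A⁻]/[HA] = [H⁺]² / ([HA]₀ − [H⁺]) = (2.754e-03)² / (0.045 − 2.754e-03) = 1.80e-04.

K_a = 1.80e-04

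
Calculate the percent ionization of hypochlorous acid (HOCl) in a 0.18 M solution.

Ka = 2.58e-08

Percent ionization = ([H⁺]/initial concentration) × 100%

Using Ka equilibrium: x² + Ka×x - Ka×C = 0. Solving: [H⁺] = 6.8134e-05. Percent = (6.8134e-05/0.18) × 100

Percent ionization = 0.0379%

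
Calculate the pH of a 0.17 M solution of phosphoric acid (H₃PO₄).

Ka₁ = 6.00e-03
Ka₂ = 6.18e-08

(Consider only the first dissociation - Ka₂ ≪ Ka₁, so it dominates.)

First dissociation dominates. From Ka₁ = [H⁺][HA⁻]/[H₂A], x² + Ka₁·x − Ka₁·C = 0 with C = 0.17 M and Ka₁ = 6.00e-03. Solving: [H⁺] = (−Ka₁ + √(Ka₁² + 4·Ka₁·C)) / 2 = 2.9078e-02 M. pH = -log(2.9078e-02) = 1.54.

pH = 1.54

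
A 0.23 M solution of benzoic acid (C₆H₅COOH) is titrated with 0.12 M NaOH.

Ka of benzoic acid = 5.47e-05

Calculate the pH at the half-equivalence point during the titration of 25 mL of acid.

At half-equivalence [HA] = [A⁻], so Henderson-Hasselbalch gives pH = pKa = -log(5.47e-05) = 4.26.

pH = pKa = 4.26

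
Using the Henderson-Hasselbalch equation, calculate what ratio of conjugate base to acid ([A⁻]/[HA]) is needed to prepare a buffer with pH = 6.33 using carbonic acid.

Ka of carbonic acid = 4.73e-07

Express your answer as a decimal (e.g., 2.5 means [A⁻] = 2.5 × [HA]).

pKa = -log(4.73e-07) = 6.3251. pH = pKa + log([A⁻]/[HA]), so log([A⁻]/[HA]) = pH − pKa = 6.33 − 6.3251 = 0.0049. [A⁻]/[HA] = 10^(0.0049) = 1.01

[A⁻]/[HA] = 1.01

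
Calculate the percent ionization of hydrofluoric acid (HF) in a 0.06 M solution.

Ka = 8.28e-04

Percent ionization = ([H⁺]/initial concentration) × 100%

Using Ka equilibrium: x² + Ka×x - Ka×C = 0. Solving: [H⁺] = 6.6466e-03. Percent = (6.6466e-03/0.06) × 100

Percent ionization = 11.1%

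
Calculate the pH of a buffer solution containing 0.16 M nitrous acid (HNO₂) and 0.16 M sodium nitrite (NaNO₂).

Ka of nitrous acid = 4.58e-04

pKa = -log(4.58e-04) = 3.34. pH = pKa + log([A⁻]/[HA]) = 3.34 + log(0.16/0.16)

pH = 3.34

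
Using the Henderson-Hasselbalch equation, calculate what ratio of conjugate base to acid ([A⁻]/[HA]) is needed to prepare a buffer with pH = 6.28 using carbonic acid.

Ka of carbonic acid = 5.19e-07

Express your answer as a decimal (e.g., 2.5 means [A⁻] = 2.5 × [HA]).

pKa = -log(5.19e-07) = 6.2848. pH = pKa + log([A⁻]/[HA]), so log([A⁻]/[HA]) = pH − pKa = 6.28 − 6.2848 = -0.0048. [A⁻]/[HA] = 10^(-0.0048) = 0.989

[A⁻]/[HA] = 0.989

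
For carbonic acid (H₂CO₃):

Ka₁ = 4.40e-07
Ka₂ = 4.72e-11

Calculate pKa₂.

pKa₂ = -log(Ka₂) = -log(4.72e-11) = 10.33.

pK_{a2} = 10.33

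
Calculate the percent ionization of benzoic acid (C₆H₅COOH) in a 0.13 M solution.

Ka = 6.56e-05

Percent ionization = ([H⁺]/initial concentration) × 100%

Using Ka equilibrium: x² + Ka×x - Ka×C = 0. Solving: [H⁺] = 2.8877e-03. Percent = (2.8877e-03/0.13) × 100

Percent ionization = 2.22%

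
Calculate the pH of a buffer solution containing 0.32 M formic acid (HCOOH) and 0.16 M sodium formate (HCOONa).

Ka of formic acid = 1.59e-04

pKa = -log(1.59e-04) = 3.80. pH = pKa + log([A⁻]/[HA]) = 3.80 + log(0.16/0.32)

pH = 3.50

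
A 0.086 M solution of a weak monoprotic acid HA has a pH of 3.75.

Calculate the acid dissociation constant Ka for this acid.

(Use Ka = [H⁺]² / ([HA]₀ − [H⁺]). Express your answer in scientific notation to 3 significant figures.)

[H⁺] = 10^(−pH) = 10^(−3.75) = 1.778e-04 M. For HA ⇌ H⁺ + A⁻, Ka = [H⁺][A⁻]/[HA] = [H⁺]² / ([HA]₀ − [H⁺]) = (1.778e-04)² / (0.086 − 1.778e-04) = 3.68e-07.

K_a = 3.68e-07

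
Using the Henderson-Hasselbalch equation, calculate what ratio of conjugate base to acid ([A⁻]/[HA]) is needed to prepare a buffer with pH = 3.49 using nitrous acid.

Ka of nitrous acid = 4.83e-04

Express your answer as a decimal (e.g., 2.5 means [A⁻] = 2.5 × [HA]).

pKa = -log(4.83e-04) = 3.3161. pH = pKa + log([A⁻]/[HA]), so log([A⁻]/[HA]) = pH − pKa = 3.49 − 3.3161 = 0.1739. [A⁻]/[HA] = 10^(0.1739) = 1.49

[A⁻]/[HA] = 1.49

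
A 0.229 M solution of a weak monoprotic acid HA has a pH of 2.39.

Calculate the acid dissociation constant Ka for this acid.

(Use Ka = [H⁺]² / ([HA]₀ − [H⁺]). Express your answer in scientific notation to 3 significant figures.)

[H⁺] = 10^(−pH) = 10^(−2.39) = 4.074e-03 M. For HA ⇌ H⁺ + A⁻, Ka = [H⁺][A⁻]/[HA] = [H⁺]² / ([HA]₀ − [H⁺]) = (4.074e-03)² / (0.229 − 4.074e-03) = 7.38e-05.

K_a = 7.38e-05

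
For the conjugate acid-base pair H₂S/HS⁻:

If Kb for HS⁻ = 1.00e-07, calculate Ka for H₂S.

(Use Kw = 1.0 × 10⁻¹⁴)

For a conjugate pair Ka × Kb = Kw, so Ka = Kw/Kb = 1.0 × 10⁻¹⁴ / 1.00e-07 = 1.00e-07.

K_a = 1.00e-07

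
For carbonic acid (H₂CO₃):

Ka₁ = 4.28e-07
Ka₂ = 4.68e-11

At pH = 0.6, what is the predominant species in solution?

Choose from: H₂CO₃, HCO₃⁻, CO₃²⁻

pKa₁ = 6.37, pKa₂ = 10.33. For a polyprotic acid the predominant species crosses at each pKa: below pKa_n the protonated form dominates, above it the deprotonated form does. At pH = 0.6, the predominant species is H₂CO₃.

H₂CO₃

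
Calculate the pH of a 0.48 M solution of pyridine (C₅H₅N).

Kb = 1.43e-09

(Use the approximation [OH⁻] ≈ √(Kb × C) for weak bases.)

[OH⁻] = √(Kb × C) = √(1.43e-09 × 0.48) = 2.6199e-05. pOH = 4.58, pH = 14 - pOH

pH = 9.42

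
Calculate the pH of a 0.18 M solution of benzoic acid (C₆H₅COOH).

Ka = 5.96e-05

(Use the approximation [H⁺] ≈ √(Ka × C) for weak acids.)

[H⁺] = √(Ka × C) = √(5.96e-05 × 0.18) = 3.2754e-03. pH = -log(3.2754e-03)

pH = 2.48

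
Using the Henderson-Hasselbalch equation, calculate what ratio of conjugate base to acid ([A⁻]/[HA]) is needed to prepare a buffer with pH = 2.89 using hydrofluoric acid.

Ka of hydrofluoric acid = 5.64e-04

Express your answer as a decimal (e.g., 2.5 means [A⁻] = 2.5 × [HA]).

pKa = -log(5.64e-04) = 3.2487. pH = pKa + log([A⁻]/[HA]), so log([A⁻]/[HA]) = pH − pKa = 2.89 − 3.2487 = -0.3587. [A⁻]/[HA] = 10^(-0.3587) = 0.438

[A⁻]/[HA] = 0.438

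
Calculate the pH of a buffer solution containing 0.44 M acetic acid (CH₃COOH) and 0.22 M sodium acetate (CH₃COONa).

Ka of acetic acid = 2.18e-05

pKa = -log(2.18e-05) = 4.66. pH = pKa + log([A⁻]/[HA]) = 4.66 + log(0.22/0.44)

pH = 4.36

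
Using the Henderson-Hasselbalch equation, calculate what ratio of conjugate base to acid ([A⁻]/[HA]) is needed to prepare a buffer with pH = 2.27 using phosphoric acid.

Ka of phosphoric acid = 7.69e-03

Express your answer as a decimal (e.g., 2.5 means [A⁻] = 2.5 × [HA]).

pKa = -log(7.69e-03) = 2.1141. pH = pKa + log([A⁻]/[HA]), so log([A⁻]/[HA]) = pH − pKa = 2.27 − 2.1141 = 0.1559. [A⁻]/[HA] = 10^(0.1559) = 1.43

[A⁻]/[HA] = 1.43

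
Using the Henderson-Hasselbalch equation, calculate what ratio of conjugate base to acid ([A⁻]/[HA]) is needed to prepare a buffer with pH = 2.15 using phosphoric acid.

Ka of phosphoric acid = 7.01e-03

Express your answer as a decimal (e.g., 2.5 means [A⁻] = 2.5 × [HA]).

pKa = -log(7.01e-03) = 2.1543. pH = pKa + log([A⁻]/[HA]), so log([A⁻]/[HA]) = pH − pKa = 2.15 − 2.1543 = -0.0043. [A⁻]/[HA] = 10^(-0.0043) = 0.990

[A⁻]/[HA] = 0.990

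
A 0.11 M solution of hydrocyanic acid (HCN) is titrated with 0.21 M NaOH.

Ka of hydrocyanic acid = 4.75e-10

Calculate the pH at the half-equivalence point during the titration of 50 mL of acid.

At half-equivalence [HA] = [A⁻], so Henderson-Hasselbalch gives pH = pKa = -log(4.75e-10) = 9.32.

pH = pKa = 9.32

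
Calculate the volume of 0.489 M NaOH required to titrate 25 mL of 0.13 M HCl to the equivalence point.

At equivalence: moles acid = moles base. moles HCl = 0.13 × 25/1000 = 0.00325 mol. V_base = moles / 0.489 × 1000 = 6.6 mL.

V_{base} = 6.6 mL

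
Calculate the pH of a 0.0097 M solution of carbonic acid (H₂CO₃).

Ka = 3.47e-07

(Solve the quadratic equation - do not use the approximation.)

x² + Ka×x - Ka×C = 0. Using quadratic formula: [H⁺] = 5.7843e-05

pH = 4.24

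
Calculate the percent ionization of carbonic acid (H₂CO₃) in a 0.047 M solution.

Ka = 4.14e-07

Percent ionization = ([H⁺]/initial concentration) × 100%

Using Ka equilibrium: x² + Ka×x - Ka×C = 0. Solving: [H⁺] = 1.3929e-04. Percent = (1.3929e-04/0.047) × 100

Percent ionization = 0.296%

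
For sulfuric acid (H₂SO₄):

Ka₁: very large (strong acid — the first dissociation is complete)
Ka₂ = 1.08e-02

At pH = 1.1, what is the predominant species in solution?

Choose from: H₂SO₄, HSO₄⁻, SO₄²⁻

The first dissociation is complete, so H₂SO₄ itself is never the predominant species in water; pKa₂ = -log(1.08e-02) = 1.97. For a polyprotic acid the predominant species crosses at each pKa: below pKa_n the protonated form dominates, above it the deprotonated form does. At pH = 1.1, the predominant species is HSO₄⁻.

HSO₄⁻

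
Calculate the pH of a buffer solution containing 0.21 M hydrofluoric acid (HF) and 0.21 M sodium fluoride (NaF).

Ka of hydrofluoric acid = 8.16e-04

pKa = -log(8.16e-04) = 3.09. pH = pKa + log([A⁻]/[HA]) = 3.09 + log(0.21/0.21)

pH = 3.09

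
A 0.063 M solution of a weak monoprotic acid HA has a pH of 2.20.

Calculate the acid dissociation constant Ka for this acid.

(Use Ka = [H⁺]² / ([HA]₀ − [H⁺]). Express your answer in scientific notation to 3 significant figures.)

[H⁺] = 10^(−pH) = 10^(−2.20) = 6.310e-03 M. For HA ⇌ H⁺ + A⁻, Ka = [H⁺][A⁻]/[HA] = [H⁺]² / ([HA]₀ − [H⁺]) = (6.310e-03)² / (0.063 − 6.310e-03) = 7.02e-04.

K_a = 7.02e-04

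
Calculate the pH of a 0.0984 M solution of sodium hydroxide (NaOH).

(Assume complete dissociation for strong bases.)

[OH⁻] = 0.0984 M for strong base. pOH = -log[OH⁻] = 1.01, pH = 14 - pOH

pH = 12.99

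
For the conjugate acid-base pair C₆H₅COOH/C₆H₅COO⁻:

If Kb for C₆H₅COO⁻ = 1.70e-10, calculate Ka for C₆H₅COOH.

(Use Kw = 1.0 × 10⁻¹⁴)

For a conjugate pair Ka × Kb = Kw, so Ka = Kw/Kb = 1.0 × 10⁻¹⁴ / 1.70e-10 = 5.88e-05.

K_a = 5.88e-05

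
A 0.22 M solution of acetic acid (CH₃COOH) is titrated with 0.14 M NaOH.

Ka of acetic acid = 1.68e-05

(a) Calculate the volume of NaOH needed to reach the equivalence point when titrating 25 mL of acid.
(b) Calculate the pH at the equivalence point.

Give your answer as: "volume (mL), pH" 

moles acid = 0.22 × 25/1000 = 0.0055 mol; V_base = moles/0.14 × 1000 = 39.3 mL. At equivalence only the conjugate base is present: [A⁻] = 0.0055/0.064 = 8.5556e-02 M. Kb = Kw/Ka = 5.95e-10; [OH⁻] = √(Kb × [A⁻]) = 7.1362e-06; pOH = 5.15; pH = 14 - pOH = 8.85.

V = 39.3 mL, pH = 8.85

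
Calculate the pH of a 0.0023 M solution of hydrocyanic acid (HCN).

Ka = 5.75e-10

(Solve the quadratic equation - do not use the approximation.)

x² + Ka×x - Ka×C = 0. Using quadratic formula: [H⁺] = 1.1497e-06

pH = 5.94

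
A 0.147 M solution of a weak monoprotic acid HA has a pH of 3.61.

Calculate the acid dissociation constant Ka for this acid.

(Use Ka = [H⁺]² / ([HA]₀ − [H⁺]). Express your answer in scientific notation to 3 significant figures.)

[H⁺] = 10^(−pH) = 10^(−3.61) = 2.455e-04 M. For HA ⇌ H⁺ + A⁻, Ka = [H⁺][A⁻]/[HA] = [H⁺]² / ([HA]₀ − [H⁺]) = (2.455e-04)² / (0.147 − 2.455e-04) = 4.11e-07.

K_a = 4.11e-07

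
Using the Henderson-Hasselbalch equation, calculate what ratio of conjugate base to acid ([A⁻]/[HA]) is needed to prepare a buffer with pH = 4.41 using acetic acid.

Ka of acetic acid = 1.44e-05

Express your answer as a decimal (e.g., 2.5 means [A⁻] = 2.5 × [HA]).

pKa = -log(1.44e-05) = 4.8416. pH = pKa + log([A⁻]/[HA]), so log([A⁻]/[HA]) = pH − pKa = 4.41 − 4.8416 = -0.4316. [A⁻]/[HA] = 10^(-0.4316) = 0.370

[A⁻]/[HA] = 0.370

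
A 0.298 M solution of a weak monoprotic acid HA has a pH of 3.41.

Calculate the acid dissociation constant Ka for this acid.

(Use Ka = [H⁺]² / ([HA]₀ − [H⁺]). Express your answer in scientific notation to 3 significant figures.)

[H⁺] = 10^(−pH) = 10^(−3.41) = 3.890e-04 M. For HA ⇌ H⁺ + A⁻, Ka = [H⁺][A⁻]/[HA] = [H⁺]² / ([HA]₀ − [H⁺]) = (3.890e-04)² / (0.298 − 3.890e-04) = 5.09e-07.

K_a = 5.09e-07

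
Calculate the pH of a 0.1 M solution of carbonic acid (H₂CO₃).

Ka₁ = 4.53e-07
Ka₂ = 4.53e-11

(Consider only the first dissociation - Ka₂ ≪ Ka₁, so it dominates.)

First dissociation dominates. From Ka₁ = [H⁺][HA⁻]/[H₂A], x² + Ka₁·x − Ka₁·C = 0 with C = 0.1 M and Ka₁ = 4.53e-07. Solving: [H⁺] = (−Ka₁ + √(Ka₁² + 4·Ka₁·C)) / 2 = 2.1261e-04 M. pH = -log(2.1261e-04) = 3.67.

pH = 3.67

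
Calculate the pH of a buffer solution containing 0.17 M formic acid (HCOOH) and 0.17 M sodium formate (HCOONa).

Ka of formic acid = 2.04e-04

pKa = -log(2.04e-04) = 3.69. pH = pKa + log([A⁻]/[HA]) = 3.69 + log(0.17/0.17)

pH = 3.69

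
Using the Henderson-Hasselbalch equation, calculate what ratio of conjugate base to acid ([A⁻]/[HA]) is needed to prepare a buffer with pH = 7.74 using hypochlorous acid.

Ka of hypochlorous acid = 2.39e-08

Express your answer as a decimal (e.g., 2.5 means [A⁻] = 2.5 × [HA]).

pKa = -log(2.39e-08) = 7.6216. pH = pKa + log([A⁻]/[HA]), so log([A⁻]/[HA]) = pH − pKa = 7.74 − 7.6216 = 0.1184. [A⁻]/[HA] = 10^(0.1184) = 1.31

[A⁻]/[HA] = 1.31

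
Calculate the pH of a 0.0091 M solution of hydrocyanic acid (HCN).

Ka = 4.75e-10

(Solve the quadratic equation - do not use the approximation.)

x² + Ka×x - Ka×C = 0. Using quadratic formula: [H⁺] = 2.0788e-06

pH = 5.68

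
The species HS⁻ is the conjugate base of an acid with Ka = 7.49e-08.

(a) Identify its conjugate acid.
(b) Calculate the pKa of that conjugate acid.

(a) The conjugate acid is formed by adding one H⁺ to HS⁻, giving H₂S. (b) pKa = -log(Ka) = -log(7.49e-08) = 7.13.

Conjugate acid: H₂S; pK_a = 7.13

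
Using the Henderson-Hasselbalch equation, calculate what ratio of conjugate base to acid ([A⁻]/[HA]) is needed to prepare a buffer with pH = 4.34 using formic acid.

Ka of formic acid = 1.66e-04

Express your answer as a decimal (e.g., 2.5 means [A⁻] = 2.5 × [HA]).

pKa = -log(1.66e-04) = 3.7799. pH = pKa + log([A⁻]/[HA]), so log([A⁻]/[HA]) = pH − pKa = 4.34 − 3.7799 = 0.5601. [A⁻]/[HA] = 10^(0.5601) = 3.63

[A⁻]/[HA] = 3.63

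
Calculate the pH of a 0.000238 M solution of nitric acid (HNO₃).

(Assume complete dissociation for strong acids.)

[H⁺] = 0.000238 M for strong acid. pH = -log[H⁺] = -log(0.000238)

pH = 3.62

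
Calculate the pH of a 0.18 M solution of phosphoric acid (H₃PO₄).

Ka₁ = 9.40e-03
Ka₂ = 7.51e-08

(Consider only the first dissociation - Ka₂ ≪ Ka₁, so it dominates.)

First dissociation dominates. From Ka₁ = [H⁺][HA⁻]/[H₂A], x² + Ka₁·x − Ka₁·C = 0 with C = 0.18 M and Ka₁ = 9.40e-03. Solving: [H⁺] = (−Ka₁ + √(Ka₁² + 4·Ka₁·C)) / 2 = 3.6702e-02 M. pH = -log(3.6702e-02) = 1.44.

pH = 1.44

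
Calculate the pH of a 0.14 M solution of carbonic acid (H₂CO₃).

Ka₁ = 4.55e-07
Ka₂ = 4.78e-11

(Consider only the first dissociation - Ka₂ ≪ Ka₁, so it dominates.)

First dissociation dominates. From Ka₁ = [H⁺][HA⁻]/[H₂A], x² + Ka₁·x − Ka₁·C = 0 with C = 0.14 M and Ka₁ = 4.55e-07. Solving: [H⁺] = (−Ka₁ + √(Ka₁² + 4·Ka₁·C)) / 2 = 2.5216e-04 M. pH = -log(2.5216e-04) = 3.60.

pH = 3.60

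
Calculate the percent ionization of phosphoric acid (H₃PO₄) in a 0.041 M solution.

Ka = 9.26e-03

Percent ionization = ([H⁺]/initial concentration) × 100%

Using Ka equilibrium: x² + Ka×x - Ka×C = 0. Solving: [H⁺] = 1.5397e-02. Percent = (1.5397e-02/0.041) × 100

Percent ionization = 37.6%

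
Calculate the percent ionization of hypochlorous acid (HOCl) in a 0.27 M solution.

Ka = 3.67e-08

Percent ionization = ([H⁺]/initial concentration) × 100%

Using Ka equilibrium: x² + Ka×x - Ka×C = 0. Solving: [H⁺] = 9.9526e-05. Percent = (9.9526e-05/0.27) × 100

Percent ionization = 0.0369%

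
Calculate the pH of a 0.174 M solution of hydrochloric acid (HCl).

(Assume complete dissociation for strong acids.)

[H⁺] = 0.174 M for strong acid. pH = -log[H⁺] = -log(0.174)

pH = 0.76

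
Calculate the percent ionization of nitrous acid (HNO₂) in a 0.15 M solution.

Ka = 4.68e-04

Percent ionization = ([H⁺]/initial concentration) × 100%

Using Ka equilibrium: x² + Ka×x - Ka×C = 0. Solving: [H⁺] = 8.1478e-03. Percent = (8.1478e-03/0.15) × 100

Percent ionization = 5.43%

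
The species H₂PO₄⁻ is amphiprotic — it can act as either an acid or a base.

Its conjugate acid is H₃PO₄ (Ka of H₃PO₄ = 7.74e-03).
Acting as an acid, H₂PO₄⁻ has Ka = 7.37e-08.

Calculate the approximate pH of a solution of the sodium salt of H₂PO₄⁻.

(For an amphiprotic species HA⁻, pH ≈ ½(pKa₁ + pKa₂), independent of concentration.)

pKa₁ = -log(7.74e-03) = 2.11; pKa₂ = -log(7.37e-08) = 7.13. For an amphiprotic species, pH ≈ ½(pKa₁ + pKa₂) = ½(2.11 + 7.13) = 4.62.

pH = 4.62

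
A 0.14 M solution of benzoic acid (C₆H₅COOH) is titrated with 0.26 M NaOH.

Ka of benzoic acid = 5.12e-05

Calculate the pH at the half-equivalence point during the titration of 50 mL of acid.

At half-equivalence [HA] = [A⁻], so Henderson-Hasselbalch gives pH = pKa = -log(5.12e-05) = 4.29.

pH = pKa = 4.29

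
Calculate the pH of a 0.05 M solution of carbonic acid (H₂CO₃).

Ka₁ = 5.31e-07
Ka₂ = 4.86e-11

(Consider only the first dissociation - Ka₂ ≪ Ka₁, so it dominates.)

First dissociation dominates. From Ka₁ = [H⁺][HA⁻]/[H₂A], x² + Ka₁·x − Ka₁·C = 0 with C = 0.05 M and Ka₁ = 5.31e-07. Solving: [H⁺] = (−Ka₁ + √(Ka₁² + 4·Ka₁·C)) / 2 = 1.6268e-04 M. pH = -log(1.6268e-04) = 3.79.

pH = 3.79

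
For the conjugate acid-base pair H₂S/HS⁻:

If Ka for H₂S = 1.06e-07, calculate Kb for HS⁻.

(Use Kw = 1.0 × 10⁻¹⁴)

For a conjugate pair Ka × Kb = Kw, so Kb = Kw/Ka = 1.0 × 10⁻¹⁴ / 1.06e-07 = 9.43e-08.

K_b = 9.43e-08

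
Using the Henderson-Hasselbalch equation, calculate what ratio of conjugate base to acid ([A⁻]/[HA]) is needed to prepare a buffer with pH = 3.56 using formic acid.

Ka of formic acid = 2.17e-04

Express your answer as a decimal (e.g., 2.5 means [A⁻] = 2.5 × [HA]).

pKa = -log(2.17e-04) = 3.6635. pH = pKa + log([A⁻]/[HA]), so log([A⁻]/[HA]) = pH − pKa = 3.56 − 3.6635 = -0.1035. [A⁻]/[HA] = 10^(-0.1035) = 0.788

[A⁻]/[HA] = 0.788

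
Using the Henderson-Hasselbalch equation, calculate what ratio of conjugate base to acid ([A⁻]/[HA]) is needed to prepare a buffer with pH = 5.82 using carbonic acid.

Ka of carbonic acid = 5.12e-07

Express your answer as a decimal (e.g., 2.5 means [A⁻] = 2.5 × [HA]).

pKa = -log(5.12e-07) = 6.2907. pH = pKa + log([A⁻]/[HA]), so log([A⁻]/[HA]) = pH − pKa = 5.82 − 6.2907 = -0.4707. [A⁻]/[HA] = 10^(-0.4707) = 0.338

[A⁻]/[HA] = 0.338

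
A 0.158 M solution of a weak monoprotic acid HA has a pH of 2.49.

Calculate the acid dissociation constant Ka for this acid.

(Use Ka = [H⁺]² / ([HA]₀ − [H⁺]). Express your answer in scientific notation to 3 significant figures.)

[H⁺] = 10^(−pH) = 10^(−2.49) = 3.236e-03 M. For HA ⇌ H⁺ + A⁻, Ka = [H⁺][A⁻]/[HA] = [H⁺]² / ([HA]₀ − [H⁺]) = (3.236e-03)² / (0.158 − 3.236e-03) = 6.77e-05.

K_a = 6.77e-05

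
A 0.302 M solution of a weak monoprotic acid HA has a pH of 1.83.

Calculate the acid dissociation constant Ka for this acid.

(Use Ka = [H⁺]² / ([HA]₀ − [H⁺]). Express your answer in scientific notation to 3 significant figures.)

[H⁺] = 10^(−pH) = 10^(−1.83) = 1.479e-02 M. For HA ⇌ H⁺ + A⁻, Ka = [H⁺][A⁻]/[HA] = [H⁺]² / ([HA]₀ − [H⁺]) = (1.479e-02)² / (0.302 − 1.479e-02) = 7.62e-04.

K_a = 7.62e-04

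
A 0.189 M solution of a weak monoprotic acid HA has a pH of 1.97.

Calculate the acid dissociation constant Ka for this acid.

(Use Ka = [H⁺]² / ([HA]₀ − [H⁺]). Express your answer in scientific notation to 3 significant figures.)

[H⁺] = 10^(−pH) = 10^(−1.97) = 1.072e-02 M. For HA ⇌ H⁺ + A⁻, Ka = [H⁺][A⁻]/[HA] = [H⁺]² / ([HA]₀ − [H⁺]) = (1.072e-02)² / (0.189 − 1.072e-02) = 6.44e-04.

K_a = 6.44e-04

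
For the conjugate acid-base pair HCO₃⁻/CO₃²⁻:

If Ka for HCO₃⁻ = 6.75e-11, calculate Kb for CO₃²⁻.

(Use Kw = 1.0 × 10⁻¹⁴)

For a conjugate pair Ka × Kb = Kw, so Kb = Kw/Ka = 1.0 × 10⁻¹⁴ / 6.75e-11 = 1.48e-04.

K_b = 1.48e-04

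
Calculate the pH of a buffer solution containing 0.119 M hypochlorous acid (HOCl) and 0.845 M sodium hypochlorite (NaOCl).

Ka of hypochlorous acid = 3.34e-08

pKa = -log(3.34e-08) = 7.48. pH = pKa + log([A⁻]/[HA]) = 7.48 + log(0.845/0.119)

pH = 8.33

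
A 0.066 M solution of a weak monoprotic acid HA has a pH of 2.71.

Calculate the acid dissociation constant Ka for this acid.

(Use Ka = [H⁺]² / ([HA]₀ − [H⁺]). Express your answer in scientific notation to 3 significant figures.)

[H⁺] = 10^(−pH) = 10^(−2.71) = 1.950e-03 M. For HA ⇌ H⁺ + A⁻, Ka = [H⁺][A⁻]/[HA] = [H⁺]² / ([HA]₀ − [H⁺]) = (1.950e-03)² / (0.066 − 1.950e-03) = 5.94e-05.

K_a = 5.94e-05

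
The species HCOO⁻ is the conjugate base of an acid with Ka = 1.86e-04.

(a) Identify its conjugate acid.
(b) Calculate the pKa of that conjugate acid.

(a) The conjugate acid is formed by adding one H⁺ to HCOO⁻, giving HCOOH. (b) pKa = -log(Ka) = -log(1.86e-04) = 3.73.

Conjugate acid: HCOOH; pK_a = 3.73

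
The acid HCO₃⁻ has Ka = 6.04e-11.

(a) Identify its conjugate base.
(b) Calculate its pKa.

(a) The conjugate base is formed by removing one H⁺ from HCO₃⁻, giving CO₃²⁻. (b) pKa = -log(Ka) = -log(6.04e-11) = 10.22.

Conjugate base: CO₃²⁻; pK_a = 10.22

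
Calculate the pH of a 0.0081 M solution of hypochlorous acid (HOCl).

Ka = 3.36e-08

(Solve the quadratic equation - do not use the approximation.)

x² + Ka×x - Ka×C = 0. Using quadratic formula: [H⁺] = 1.6480e-05

pH = 4.78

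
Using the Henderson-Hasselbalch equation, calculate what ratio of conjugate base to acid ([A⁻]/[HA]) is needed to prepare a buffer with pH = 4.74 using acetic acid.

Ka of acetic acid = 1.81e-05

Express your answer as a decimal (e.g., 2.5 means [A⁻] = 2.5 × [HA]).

pKa = -log(1.81e-05) = 4.7423. pH = pKa + log([A⁻]/[HA]), so log([A⁻]/[HA]) = pH − pKa = 4.74 − 4.7423 = -0.0023. [A⁻]/[HA] = 10^(-0.0023) = 0.995

[A⁻]/[HA] = 0.995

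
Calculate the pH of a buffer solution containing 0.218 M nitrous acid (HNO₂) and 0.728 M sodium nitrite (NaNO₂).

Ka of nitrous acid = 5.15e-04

pKa = -log(5.15e-04) = 3.29. pH = pKa + log([A⁻]/[HA]) = 3.29 + log(0.728/0.218)

pH = 3.81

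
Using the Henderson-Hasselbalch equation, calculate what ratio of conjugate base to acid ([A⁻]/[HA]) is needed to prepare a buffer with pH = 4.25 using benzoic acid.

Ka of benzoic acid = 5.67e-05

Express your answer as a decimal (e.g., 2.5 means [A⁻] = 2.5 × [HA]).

pKa = -log(5.67e-05) = 4.2464. pH = pKa + log([A⁻]/[HA]), so log([A⁻]/[HA]) = pH − pKa = 4.25 − 4.2464 = 0.0036. [A⁻]/[HA] = 10^(0.0036) = 1.01

[A⁻]/[HA] = 1.01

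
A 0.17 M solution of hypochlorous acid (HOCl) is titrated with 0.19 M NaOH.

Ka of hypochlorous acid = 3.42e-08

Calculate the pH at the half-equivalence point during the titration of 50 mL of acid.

At half-equivalence [HA] = [A⁻], so Henderson-Hasselbalch gives pH = pKa = -log(3.42e-08) = 7.47.

pH = pKa = 7.47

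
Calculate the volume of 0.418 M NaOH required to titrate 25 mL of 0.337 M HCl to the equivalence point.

At equivalence: moles acid = moles base. moles HCl = 0.337 × 25/1000 = 0.008425 mol. V_base = moles / 0.418 × 1000 = 20.2 mL.

V_{base} = 20.2 mL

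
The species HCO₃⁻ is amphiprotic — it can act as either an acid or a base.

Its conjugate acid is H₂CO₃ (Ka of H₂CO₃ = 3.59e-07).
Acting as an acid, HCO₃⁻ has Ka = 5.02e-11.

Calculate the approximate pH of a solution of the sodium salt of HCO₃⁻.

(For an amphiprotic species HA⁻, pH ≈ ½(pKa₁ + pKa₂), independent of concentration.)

pKa₁ = -log(3.59e-07) = 6.44; pKa₂ = -log(5.02e-11) = 10.30. For an amphiprotic species, pH ≈ ½(pKa₁ + pKa₂) = ½(6.44 + 10.30) = 8.37.

pH = 8.37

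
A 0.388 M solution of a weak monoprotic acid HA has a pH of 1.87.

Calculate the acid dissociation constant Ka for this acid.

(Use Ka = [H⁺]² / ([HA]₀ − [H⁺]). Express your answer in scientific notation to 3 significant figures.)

[H⁺] = 10^(−pH) = 10^(−1.87) = 1.349e-02 M. For HA ⇌ H⁺ + A⁻, Ka = [H⁺][A⁻]/[HA] = [H⁺]² / ([HA]₀ − [H⁺]) = (1.349e-02)² / (0.388 − 1.349e-02) = 4.86e-04.

K_a = 4.86e-04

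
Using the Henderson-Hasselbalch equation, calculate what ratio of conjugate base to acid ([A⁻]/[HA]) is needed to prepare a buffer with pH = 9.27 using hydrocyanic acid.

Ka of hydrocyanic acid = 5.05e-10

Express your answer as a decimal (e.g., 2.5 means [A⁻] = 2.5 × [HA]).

pKa = -log(5.05e-10) = 9.2967. pH = pKa + log([A⁻]/[HA]), so log([A⁻]/[HA]) = pH − pKa = 9.27 − 9.2967 = -0.0267. [A⁻]/[HA] = 10^(-0.0267) = 0.940

[A⁻]/[HA] = 0.940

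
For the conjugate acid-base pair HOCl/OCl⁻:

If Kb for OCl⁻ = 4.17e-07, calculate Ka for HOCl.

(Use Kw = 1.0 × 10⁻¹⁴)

For a conjugate pair Ka × Kb = Kw, so Ka = Kw/Kb = 1.0 × 10⁻¹⁴ / 4.17e-07 = 2.40e-08.

K_a = 2.40e-08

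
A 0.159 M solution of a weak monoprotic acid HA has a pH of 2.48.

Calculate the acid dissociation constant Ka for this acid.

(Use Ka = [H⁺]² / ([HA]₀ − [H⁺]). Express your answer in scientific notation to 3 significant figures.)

[H⁺] = 10^(−pH) = 10^(−2.48) = 3.311e-03 M. For HA ⇌ H⁺ + A⁻, Ka = [H⁺][A⁻]/[HA] = [H⁺]² / ([HA]₀ − [H⁺]) = (3.311e-03)² / (0.159 − 3.311e-03) = 7.04e-05.

K_a = 7.04e-05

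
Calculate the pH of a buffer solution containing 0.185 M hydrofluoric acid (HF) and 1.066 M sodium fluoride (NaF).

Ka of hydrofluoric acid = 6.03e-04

pKa = -log(6.03e-04) = 3.22. pH = pKa + log([A⁻]/[HA]) = 3.22 + log(1.066/0.185)

pH = 3.98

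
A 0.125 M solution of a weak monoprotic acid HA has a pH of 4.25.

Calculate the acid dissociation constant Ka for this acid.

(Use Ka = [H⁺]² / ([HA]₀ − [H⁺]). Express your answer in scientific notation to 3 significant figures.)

[H⁺] = 10^(−pH) = 10^(−4.25) = 5.623e-05 M. For HA ⇌ H⁺ + A⁻, Ka = [H⁺][A⁻]/[HA] = [H⁺]² / ([HA]₀ − [H⁺]) = (5.623e-05)² / (0.125 − 5.623e-05) = 2.53e-08.

K_a = 2.53e-08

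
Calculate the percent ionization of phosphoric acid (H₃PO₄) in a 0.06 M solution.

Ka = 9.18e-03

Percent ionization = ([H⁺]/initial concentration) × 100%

Using Ka equilibrium: x² + Ka×x - Ka×C = 0. Solving: [H⁺] = 1.9324e-02. Percent = (1.9324e-02/0.06) × 100

Percent ionization = 32.2%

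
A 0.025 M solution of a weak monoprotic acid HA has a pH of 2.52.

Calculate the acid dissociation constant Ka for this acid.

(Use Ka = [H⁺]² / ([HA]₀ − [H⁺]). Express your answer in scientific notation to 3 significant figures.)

[H⁺] = 10^(−pH) = 10^(−2.52) = 3.020e-03 M. For HA ⇌ H⁺ + A⁻, Ka = [H⁺][A⁻]/[HA] = [H⁺]² / ([HA]₀ − [H⁺]) = (3.020e-03)² / (0.025 − 3.020e-03) = 4.15e-04.

K_a = 4.15e-04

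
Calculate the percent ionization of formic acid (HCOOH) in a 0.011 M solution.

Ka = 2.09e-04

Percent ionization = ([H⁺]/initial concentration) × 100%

Using Ka equilibrium: x² + Ka×x - Ka×C = 0. Solving: [H⁺] = 1.4153e-03. Percent = (1.4153e-03/0.011) × 100

Percent ionization = 12.9%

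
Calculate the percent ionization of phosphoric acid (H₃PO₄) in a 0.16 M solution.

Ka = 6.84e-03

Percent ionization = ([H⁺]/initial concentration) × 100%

Using Ka equilibrium: x² + Ka×x - Ka×C = 0. Solving: [H⁺] = 2.9838e-02. Percent = (2.9838e-02/0.16) × 100

Percent ionization = 18.6%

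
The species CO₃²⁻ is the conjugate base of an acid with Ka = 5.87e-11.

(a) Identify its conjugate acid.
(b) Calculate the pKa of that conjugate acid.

(a) The conjugate acid is formed by adding one H⁺ to CO₃²⁻, giving HCO₃⁻. (b) pKa = -log(Ka) = -log(5.87e-11) = 10.23.

Conjugate acid: HCO₃⁻; pK_a = 10.23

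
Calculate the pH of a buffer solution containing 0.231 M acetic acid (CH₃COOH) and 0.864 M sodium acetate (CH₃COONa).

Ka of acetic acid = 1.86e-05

pKa = -log(1.86e-05) = 4.73. pH = pKa + log([A⁻]/[HA]) = 4.73 + log(0.864/0.231)

pH = 5.30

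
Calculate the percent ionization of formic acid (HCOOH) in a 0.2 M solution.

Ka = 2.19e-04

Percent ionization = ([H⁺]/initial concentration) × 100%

Using Ka equilibrium: x² + Ka×x - Ka×C = 0. Solving: [H⁺] = 6.5096e-03. Percent = (6.5096e-03/0.2) × 100

Percent ionization = 3.25%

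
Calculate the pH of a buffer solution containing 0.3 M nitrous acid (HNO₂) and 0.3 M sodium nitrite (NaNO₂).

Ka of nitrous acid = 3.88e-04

pKa = -log(3.88e-04) = 3.41. pH = pKa + log([A⁻]/[HA]) = 3.41 + log(0.3/0.3)

pH = 3.41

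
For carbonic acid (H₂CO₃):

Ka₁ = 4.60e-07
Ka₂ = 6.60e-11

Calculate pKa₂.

pKa₂ = -log(Ka₂) = -log(6.60e-11) = 10.18.

pK_{a2} = 10.18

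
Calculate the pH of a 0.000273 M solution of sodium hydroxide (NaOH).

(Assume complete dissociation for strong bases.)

[OH⁻] = 0.000273 M for strong base. pOH = -log[OH⁻] = 3.56, pH = 14 - pOH

pH = 10.44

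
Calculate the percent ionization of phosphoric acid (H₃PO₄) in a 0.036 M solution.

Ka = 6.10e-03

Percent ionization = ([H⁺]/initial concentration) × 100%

Using Ka equilibrium: x² + Ka×x - Ka×C = 0. Solving: [H⁺] = 1.2080e-02. Percent = (1.2080e-02/0.036) × 100

Percent ionization = 33.6%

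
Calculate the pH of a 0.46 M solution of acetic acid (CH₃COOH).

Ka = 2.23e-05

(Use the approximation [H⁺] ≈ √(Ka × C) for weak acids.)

[H⁺] = √(Ka × C) = √(2.23e-05 × 0.46) = 3.2028e-03. pH = -log(3.2028e-03)

pH = 2.49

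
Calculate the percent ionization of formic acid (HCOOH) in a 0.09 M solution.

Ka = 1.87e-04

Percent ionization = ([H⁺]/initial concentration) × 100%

Using Ka equilibrium: x² + Ka×x - Ka×C = 0. Solving: [H⁺] = 4.0100e-03. Percent = (4.0100e-03/0.09) × 100

Percent ionization = 4.46%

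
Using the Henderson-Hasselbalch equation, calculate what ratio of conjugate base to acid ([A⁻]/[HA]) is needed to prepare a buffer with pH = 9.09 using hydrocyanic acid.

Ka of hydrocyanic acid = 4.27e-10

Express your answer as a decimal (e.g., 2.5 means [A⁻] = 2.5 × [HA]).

pKa = -log(4.27e-10) = 9.3696. pH = pKa + log([A⁻]/[HA]), so log([A⁻]/[HA]) = pH − pKa = 9.09 − 9.3696 = -0.2796. [A⁻]/[HA] = 10^(-0.2796) = 0.525

[A⁻]/[HA] = 0.525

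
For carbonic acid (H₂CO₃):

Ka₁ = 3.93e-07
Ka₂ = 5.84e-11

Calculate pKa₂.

pKa₂ = -log(Ka₂) = -log(5.84e-11) = 10.23.

pK_{a2} = 10.23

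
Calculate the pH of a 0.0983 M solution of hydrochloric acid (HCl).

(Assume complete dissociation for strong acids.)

[H⁺] = 0.0983 M for strong acid. pH = -log[H⁺] = -log(0.0983)

pH = 1.01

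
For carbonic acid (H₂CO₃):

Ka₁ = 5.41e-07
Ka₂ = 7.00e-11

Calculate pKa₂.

pKa₂ = -log(Ka₂) = -log(7.00e-11) = 10.15.

pK_{a2} = 10.15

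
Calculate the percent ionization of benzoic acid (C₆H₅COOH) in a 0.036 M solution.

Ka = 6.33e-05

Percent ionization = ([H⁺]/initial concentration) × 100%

Using Ka equilibrium: x² + Ka×x - Ka×C = 0. Solving: [H⁺] = 1.4783e-03. Percent = (1.4783e-03/0.036) × 100

Percent ionization = 4.11%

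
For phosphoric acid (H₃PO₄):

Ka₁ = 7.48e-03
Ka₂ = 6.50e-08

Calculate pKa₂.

pKa₂ = -log(Ka₂) = -log(6.50e-08) = 7.19.

pK_{a2} = 7.19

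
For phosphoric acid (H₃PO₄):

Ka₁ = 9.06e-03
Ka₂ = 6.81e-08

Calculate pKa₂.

pKa₂ = -log(Ka₂) = -log(6.81e-08) = 7.17.

pK_{a2} = 7.17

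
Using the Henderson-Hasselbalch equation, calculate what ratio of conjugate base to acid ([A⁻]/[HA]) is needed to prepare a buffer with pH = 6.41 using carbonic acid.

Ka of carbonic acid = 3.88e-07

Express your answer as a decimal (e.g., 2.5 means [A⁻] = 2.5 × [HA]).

pKa = -log(3.88e-07) = 6.4112. pH = pKa + log([A⁻]/[HA]), so log([A⁻]/[HA]) = pH − pKa = 6.41 − 6.4112 = -0.0012. [A⁻]/[HA] = 10^(-0.0012) = 0.997

[A⁻]/[HA] = 0.997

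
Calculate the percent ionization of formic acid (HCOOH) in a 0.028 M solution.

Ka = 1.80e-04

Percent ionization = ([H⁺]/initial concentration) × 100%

Using Ka equilibrium: x² + Ka×x - Ka×C = 0. Solving: [H⁺] = 2.1568e-03. Percent = (2.1568e-03/0.028) × 100

Percent ionization = 7.7%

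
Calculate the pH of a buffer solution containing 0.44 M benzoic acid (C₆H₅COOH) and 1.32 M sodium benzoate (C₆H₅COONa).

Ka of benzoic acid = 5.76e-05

pKa = -log(5.76e-05) = 4.24. pH = pKa + log([A⁻]/[HA]) = 4.24 + log(1.32/0.44)

pH = 4.72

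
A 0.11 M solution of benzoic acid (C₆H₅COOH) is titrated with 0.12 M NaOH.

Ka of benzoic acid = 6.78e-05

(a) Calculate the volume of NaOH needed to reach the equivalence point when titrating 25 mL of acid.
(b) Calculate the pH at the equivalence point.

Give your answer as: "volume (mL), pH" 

moles acid = 0.11 × 25/1000 = 0.00275 mol; V_base = moles/0.12 × 1000 = 22.9 mL. At equivalence only the conjugate base is present: [A⁻] = 0.00275/0.048 = 5.7391e-02 M. Kb = Kw/Ka = 1.47e-10; [OH⁻] = √(Kb × [A⁻]) = 2.9094e-06; pOH = 5.54; pH = 14 - pOH = 8.46.

V = 22.9 mL, pH = 8.46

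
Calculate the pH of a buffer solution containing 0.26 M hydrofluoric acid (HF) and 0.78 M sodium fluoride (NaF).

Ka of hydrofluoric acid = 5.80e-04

pKa = -log(5.80e-04) = 3.24. pH = pKa + log([A⁻]/[HA]) = 3.24 + log(0.78/0.26)

pH = 3.71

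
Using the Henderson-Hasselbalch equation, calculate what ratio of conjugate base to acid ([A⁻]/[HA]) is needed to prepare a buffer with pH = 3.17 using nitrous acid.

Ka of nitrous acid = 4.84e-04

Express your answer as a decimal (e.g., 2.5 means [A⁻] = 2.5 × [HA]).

pKa = -log(4.84e-04) = 3.3152. pH = pKa + log([A⁻]/[HA]), so log([A⁻]/[HA]) = pH − pKa = 3.17 − 3.3152 = -0.1452. [A⁻]/[HA] = 10^(-0.1452) = 0.716

[A⁻]/[HA] = 0.716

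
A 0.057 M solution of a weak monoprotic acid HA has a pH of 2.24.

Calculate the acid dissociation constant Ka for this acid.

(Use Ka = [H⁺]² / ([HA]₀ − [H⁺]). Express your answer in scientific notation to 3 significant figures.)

[H⁺] = 10^(−pH) = 10^(−2.24) = 5.754e-03 M. For HA ⇌ H⁺ + A⁻, Ka = [H⁺][A⁻]/[HA] = [H⁺]² / ([HA]₀ − [H⁺]) = (5.754e-03)² / (0.057 − 5.754e-03) = 6.46e-04.

K_a = 6.46e-04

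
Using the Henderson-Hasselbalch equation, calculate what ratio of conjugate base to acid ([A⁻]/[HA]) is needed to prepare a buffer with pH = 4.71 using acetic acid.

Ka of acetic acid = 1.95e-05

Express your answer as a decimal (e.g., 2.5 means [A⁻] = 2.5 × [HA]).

pKa = -log(1.95e-05) = 4.7100. pH = pKa + log([A⁻]/[HA]), so log([A⁻]/[HA]) = pH − pKa = 4.71 − 4.7100 = 0.0000. [A⁻]/[HA] = 10^(0.0000) = 1.00

[A⁻]/[HA] = 1.00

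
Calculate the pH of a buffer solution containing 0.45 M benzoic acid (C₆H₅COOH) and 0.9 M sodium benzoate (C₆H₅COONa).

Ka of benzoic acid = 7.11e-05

pKa = -log(7.11e-05) = 4.15. pH = pKa + log([A⁻]/[HA]) = 4.15 + log(0.9/0.45)

pH = 4.45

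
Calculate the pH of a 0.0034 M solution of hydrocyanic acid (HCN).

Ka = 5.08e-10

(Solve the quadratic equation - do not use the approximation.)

x² + Ka×x - Ka×C = 0. Using quadratic formula: [H⁺] = 1.3140e-06

pH = 5.88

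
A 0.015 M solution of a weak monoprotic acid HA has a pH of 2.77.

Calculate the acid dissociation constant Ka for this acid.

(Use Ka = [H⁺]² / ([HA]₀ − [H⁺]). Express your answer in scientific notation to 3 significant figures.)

[H⁺] = 10^(−pH) = 10^(−2.77) = 1.698e-03 M. For HA ⇌ H⁺ + A⁻, Ka = [H⁺][A⁻]/[HA] = [H⁺]² / ([HA]₀ − [H⁺]) = (1.698e-03)² / (0.015 − 1.698e-03) = 2.17e-04.

K_a = 2.17e-04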